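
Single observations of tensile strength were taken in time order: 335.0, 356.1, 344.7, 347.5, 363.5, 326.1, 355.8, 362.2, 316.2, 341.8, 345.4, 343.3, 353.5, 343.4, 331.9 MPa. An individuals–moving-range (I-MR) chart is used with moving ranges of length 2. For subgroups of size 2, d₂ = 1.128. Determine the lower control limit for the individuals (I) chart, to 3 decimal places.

299.993

X̄ = (335.0 + 356.1 + 344.7 + 347.5 + 363.5 + 326.1 + 355.8 + 362.2 + 316.2 + 341.8 + 345.4 + 343.3 + 353.5 + 343.4 + 331.9) / 15 = 344.4267
Moving ranges: 21.1, 11.4, 2.8, 16.0, 37.4, 29.7, 6.4, 46.0, 25.6, 3.6, 2.1, 10.2, 10.1, 11.5; M̄R̄ = 233.9000 / 14 = 16.7071
LCL = X̄ − 3·M̄R̄/d₂ = 344.4267 − 3 × 16.7071 / 1.128 = 299.9928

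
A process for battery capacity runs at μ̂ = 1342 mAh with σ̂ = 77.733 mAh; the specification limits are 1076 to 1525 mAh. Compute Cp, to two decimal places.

0.96

Cp = (USL − LSL) / (6σ̂) = (1525 − 1076) / (6 × 77.733) = 449.0000 / 466.3980 = 0.9627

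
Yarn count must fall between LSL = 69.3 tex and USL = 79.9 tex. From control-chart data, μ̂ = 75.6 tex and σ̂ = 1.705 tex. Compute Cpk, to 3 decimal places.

0.841

Cpu = (USL − μ̂) / (3σ̂) = (79.9 − 75.6) / (3 × 1.705) = 0.8407; Cpl = (μ̂ − LSL) / (3σ̂) = (75.6 − 69.3) / (3 × 1.705) = 1.2317; Cpk = min(Cpu, Cpl) = 0.8407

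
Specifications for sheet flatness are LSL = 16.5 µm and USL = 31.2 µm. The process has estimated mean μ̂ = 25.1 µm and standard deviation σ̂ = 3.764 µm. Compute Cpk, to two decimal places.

Cpu = (USL − μ̂) / (3σ̂) = (31.2 − 25.1) / (3 × 3.764) = 0.5402; Cpl = (μ̂ − LSL) / (3σ̂) = (25.1 − 16.5) / (3 × 3.764) = 0.7616; Cpk = min(Cpu, Cpl) = 0.5402

0.54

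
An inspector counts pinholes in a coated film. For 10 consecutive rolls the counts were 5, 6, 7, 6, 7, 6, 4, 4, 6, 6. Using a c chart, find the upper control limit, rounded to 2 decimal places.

c̄ = (5 + 6 + 7 + 6 + 7 + 6 + 4 + 4 + 6 + 6) / 10 = 57 / 10 = 5.7000
UCL = c̄ + 3√c̄ = 5.7000 + 3 × √5.7000 = 5.7000 + 3 × 2.3875 = 12.8624

12.86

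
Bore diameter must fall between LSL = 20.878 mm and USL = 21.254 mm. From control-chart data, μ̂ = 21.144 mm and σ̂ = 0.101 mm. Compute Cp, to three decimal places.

0.620

Cp = (USL − LSL) / (6σ̂) = (21.254 − 20.878) / (6 × 0.101) = 0.3760 / 0.6060 = 0.6205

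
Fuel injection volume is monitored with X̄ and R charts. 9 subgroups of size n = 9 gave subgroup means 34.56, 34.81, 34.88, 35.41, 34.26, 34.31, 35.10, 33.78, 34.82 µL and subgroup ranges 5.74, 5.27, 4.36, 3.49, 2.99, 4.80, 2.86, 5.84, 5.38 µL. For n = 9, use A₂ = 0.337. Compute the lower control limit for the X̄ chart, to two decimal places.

X̄̄ = (34.56 + 34.81 + 34.88 + 35.41 + 34.26 + 34.31 + 35.10 + 33.78 + 34.82) / 9 = 311.9300 / 9 = 34.6589
R̄ = (5.74 + 5.27 + 4.36 + 3.49 + 2.99 + 4.80 + 2.86 + 5.84 + 5.38) / 9 = 40.7300 / 9 = 4.5256
LCL = X̄̄ − A₂·R̄ = 34.6589 − 0.337 × 4.5256 = 33.1338

33.13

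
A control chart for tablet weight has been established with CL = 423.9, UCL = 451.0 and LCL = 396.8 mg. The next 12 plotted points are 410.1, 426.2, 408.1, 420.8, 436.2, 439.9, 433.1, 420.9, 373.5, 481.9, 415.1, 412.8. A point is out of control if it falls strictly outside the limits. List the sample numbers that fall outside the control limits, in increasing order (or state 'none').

Compare each point to [396.8, 451.0]: sample 9 = 373.5 < LCL; sample 10 = 481.9 > UCL.

9, 10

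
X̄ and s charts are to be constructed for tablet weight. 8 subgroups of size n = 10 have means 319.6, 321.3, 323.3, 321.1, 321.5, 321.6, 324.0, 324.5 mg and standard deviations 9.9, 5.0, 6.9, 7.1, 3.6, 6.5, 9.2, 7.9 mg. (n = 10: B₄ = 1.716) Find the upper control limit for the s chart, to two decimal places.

12.03

s̄ = (9.9 + 5.0 + 6.9 + 7.1 + 3.6 + 6.5 + 9.2 + 7.9) / 8 = 7.0125
UCL_s = B₄·s̄ = 1.716 × 7.0125 = 12.0335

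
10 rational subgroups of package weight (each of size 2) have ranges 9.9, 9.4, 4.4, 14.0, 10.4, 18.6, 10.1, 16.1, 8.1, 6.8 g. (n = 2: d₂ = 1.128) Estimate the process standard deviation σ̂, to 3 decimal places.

9.557

R̄ = (9.9 + 9.4 + 4.4 + 14.0 + 10.4 + 18.6 + 10.1 + 16.1 + 8.1 + 6.8) / 10 = 10.7800
σ̂ = R̄ / d₂ = 10.7800 / 1.128 = 9.5567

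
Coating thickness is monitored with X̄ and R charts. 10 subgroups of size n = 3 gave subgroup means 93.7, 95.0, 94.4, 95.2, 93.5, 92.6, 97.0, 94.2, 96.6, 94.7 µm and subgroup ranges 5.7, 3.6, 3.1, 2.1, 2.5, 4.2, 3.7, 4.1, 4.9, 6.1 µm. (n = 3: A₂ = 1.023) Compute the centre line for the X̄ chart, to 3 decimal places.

94.690

X̄̄ = (93.7 + 95.0 + 94.4 + 95.2 + 93.5 + 92.6 + 97.0 + 94.2 + 96.6 + 94.7) / 10 = 946.9000 / 10 = 94.6900
CL = X̄̄ = 94.6900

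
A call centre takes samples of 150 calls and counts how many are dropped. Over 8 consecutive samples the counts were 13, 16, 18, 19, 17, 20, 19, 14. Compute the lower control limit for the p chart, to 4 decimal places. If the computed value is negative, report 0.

p̄ = Σdᵢ / (k·n) = 136 / (8 × 150) = 0.11333
LCL = p̄ − 3·√(p̄(1−p̄)/n) = 0.11333 − 3 × 0.02588 = 0.03568

0.0357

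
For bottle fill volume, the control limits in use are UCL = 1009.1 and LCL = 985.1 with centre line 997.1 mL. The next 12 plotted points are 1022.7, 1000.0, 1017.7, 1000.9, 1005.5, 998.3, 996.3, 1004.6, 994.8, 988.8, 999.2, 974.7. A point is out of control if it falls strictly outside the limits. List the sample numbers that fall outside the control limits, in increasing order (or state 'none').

1, 3, 12

Compare each point to [985.1, 1009.1]: sample 1 = 1022.7 > UCL; sample 3 = 1017.7 > UCL; sample 12 = 974.7 < LCL.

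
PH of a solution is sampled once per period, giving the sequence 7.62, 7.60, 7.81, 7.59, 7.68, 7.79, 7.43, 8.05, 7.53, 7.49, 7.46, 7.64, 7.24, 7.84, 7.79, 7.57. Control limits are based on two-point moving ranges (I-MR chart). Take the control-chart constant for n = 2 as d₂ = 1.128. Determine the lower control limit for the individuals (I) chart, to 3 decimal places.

X̄ = (7.62 + 7.60 + 7.81 + 7.59 + 7.68 + 7.79 + 7.43 + 8.05 + 7.53 + 7.49 + 7.46 + 7.64 + 7.24 + 7.84 + 7.79 + 7.57) / 16 = 7.6331
Moving ranges: 0.02, 0.21, 0.22, 0.09, 0.11, 0.36, 0.62, 0.52, 0.04, 0.03, 0.18, 0.40, 0.60, 0.05, 0.22; M̄R̄ = 3.6700 / 15 = 0.2447
LCL = X̄ − 3·M̄R̄/d₂ = 7.6331 − 3 × 0.2447 / 1.128 = 6.9824

6.982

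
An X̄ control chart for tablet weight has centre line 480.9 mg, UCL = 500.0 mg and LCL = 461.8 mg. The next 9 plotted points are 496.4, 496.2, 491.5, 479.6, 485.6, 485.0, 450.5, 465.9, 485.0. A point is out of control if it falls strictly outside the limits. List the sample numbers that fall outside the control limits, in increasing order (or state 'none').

Compare each point to [461.8, 500.0]: sample 7 = 450.5 < LCL.

7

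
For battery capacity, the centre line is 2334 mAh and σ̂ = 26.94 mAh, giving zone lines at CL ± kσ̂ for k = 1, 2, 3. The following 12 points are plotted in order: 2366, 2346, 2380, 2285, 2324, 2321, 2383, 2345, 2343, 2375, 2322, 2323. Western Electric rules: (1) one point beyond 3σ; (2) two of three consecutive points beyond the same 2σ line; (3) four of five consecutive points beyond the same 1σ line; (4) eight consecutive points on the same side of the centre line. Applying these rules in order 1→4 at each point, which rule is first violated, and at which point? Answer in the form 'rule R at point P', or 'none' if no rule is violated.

Zone of each point (C = within 1σ̂, B = 1σ̂–2σ̂, A = 2σ̂–3σ̂, * = beyond 3σ̂; sign = side of CL): 1:+B, 2:+C, 3:+B, 4:-B, 5:-C, 6:-C, 7:+B, 8:+C, 9:+C, 10:+B, 11:-C, 12:-C
No rule fires across all 12 points.

none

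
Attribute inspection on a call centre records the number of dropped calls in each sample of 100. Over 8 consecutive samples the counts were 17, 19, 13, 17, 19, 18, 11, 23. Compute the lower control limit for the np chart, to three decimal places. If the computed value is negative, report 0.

p̄ = Σdᵢ / (k·n) = 137 / (8 × 100) = 0.17125
LCL = np̄ − 3·√(np̄(1−p̄)) = 17.1250 − 3 × 3.7673 = 5.8232

5.823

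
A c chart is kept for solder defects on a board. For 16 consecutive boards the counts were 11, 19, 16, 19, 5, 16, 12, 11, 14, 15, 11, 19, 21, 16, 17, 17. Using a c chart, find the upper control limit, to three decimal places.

26.532

c̄ = (11 + 19 + 16 + 19 + 5 + 16 + 12 + 11 + 14 + 15 + 11 + 19 + 21 + 16 + 17 + 17) / 16 = 239 / 16 = 14.9375
UCL = c̄ + 3√c̄ = 14.9375 + 3 × √14.9375 = 14.9375 + 3 × 3.8649 = 26.5322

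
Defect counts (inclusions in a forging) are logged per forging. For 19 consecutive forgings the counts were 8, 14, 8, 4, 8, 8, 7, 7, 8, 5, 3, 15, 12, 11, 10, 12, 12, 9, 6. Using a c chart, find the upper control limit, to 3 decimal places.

17.684

c̄ = (8 + 14 + 8 + 4 + 8 + 8 + 7 + 7 + 8 + 5 + 3 + 15 + 12 + 11 + 10 + 12 + 12 + 9 + 6) / 19 = 167 / 19 = 8.7895
UCL = c̄ + 3√c̄ = 8.7895 + 3 × √8.7895 = 8.7895 + 3 × 2.9647 = 17.6836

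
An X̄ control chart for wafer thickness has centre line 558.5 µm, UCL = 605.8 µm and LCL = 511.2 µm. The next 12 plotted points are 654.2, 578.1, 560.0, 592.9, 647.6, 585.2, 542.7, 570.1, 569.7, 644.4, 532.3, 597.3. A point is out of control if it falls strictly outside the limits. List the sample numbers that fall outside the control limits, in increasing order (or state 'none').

1, 5, 10

Compare each point to [511.2, 605.8]: sample 1 = 654.2 > UCL; sample 5 = 647.6 > UCL; sample 10 = 644.4 > UCL.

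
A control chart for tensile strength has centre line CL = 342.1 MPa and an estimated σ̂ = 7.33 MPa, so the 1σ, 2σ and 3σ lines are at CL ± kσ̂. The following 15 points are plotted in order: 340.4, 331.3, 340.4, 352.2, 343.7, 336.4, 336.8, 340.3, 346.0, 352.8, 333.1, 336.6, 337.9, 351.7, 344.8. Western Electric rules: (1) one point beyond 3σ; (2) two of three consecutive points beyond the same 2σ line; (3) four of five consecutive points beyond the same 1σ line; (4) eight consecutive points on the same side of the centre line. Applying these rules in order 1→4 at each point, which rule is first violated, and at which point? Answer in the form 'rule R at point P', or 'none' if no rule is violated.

none

Zone of each point (C = within 1σ̂, B = 1σ̂–2σ̂, A = 2σ̂–3σ̂, * = beyond 3σ̂; sign = side of CL): 1:-C, 2:-B, 3:-C, 4:+B, 5:+C, 6:-C, 7:-C, 8:-C, 9:+C, 10:+B, 11:-B, 12:-C, 13:-C, 14:+B, 15:+C
No rule fires across all 15 points.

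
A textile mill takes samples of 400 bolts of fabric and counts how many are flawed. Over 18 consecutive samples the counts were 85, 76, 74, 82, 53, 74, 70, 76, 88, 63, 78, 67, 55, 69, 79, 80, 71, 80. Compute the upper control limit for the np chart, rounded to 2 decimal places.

p̄ = Σdᵢ / (k·n) = 1320 / (18 × 400) = 0.18333
UCL = np̄ + 3·√(np̄(1−p̄)) = 73.3333 + 3 × √(73.3333×0.81667) = 73.3333 + 3 × 7.7388 = 96.5497

96.55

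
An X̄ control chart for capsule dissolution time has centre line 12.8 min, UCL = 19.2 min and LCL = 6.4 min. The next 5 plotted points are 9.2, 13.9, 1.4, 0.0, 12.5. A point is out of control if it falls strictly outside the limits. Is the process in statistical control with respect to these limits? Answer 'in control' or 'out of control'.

Compare each point to [6.4, 19.2]: sample 3 = 1.4 < LCL; sample 4 = 0.0 < LCL.

out of control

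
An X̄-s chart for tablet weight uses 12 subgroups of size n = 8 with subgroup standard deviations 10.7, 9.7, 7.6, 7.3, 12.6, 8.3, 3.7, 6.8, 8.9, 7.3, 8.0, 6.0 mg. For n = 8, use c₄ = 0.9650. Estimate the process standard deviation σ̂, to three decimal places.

8.368

s̄ = (10.7 + 9.7 + 7.6 + 7.3 + 12.6 + 8.3 + 3.7 + 6.8 + 8.9 + 7.3 + 8.0 + 6.0) / 12 = 8.0750
σ̂ = s̄ / c₄ = 8.0750 / 0.9650 = 8.3679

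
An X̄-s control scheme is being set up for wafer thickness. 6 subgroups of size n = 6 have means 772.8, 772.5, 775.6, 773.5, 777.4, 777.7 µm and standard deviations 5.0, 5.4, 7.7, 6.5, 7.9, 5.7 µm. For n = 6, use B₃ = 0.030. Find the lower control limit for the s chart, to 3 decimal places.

0.191

s̄ = (5.0 + 5.4 + 7.7 + 6.5 + 7.9 + 5.7) / 6 = 6.3667
LCL_s = B₃·s̄ = 0.030 × 6.3667 = 0.1910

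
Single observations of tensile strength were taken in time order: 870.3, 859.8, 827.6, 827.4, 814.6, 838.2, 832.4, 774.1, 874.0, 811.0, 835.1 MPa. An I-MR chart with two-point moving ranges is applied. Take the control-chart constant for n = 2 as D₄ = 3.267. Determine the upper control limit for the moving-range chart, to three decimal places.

107.942

Moving ranges: 10.5, 32.2, 0.2, 12.8, 23.6, 5.8, 58.3, 99.9, 63.0, 24.1; M̄R̄ = 330.4000 / 10 = 33.0400
UCL_MR = D₄·M̄R̄ = 3.267 × 33.0400 = 107.9417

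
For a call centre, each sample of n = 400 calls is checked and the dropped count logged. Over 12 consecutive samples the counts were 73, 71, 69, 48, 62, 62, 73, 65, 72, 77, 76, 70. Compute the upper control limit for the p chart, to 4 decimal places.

0.2268

p̄ = Σdᵢ / (k·n) = 818 / (12 × 400) = 0.17042
UCL = p̄ + 3·√(p̄(1−p̄)/n) = 0.17042 + 3 × √(0.17042×0.82958/400) = 0.17042 + 3 × 0.01880 = 0.22682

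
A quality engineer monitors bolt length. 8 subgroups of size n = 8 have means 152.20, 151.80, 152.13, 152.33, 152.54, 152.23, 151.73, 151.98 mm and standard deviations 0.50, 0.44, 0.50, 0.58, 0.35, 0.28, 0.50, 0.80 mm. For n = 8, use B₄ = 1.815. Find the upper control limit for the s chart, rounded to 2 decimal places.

0.90

s̄ = (0.50 + 0.44 + 0.50 + 0.58 + 0.35 + 0.28 + 0.50 + 0.80) / 8 = 0.4938
UCL_s = B₄·s̄ = 1.815 × 0.4938 = 0.8962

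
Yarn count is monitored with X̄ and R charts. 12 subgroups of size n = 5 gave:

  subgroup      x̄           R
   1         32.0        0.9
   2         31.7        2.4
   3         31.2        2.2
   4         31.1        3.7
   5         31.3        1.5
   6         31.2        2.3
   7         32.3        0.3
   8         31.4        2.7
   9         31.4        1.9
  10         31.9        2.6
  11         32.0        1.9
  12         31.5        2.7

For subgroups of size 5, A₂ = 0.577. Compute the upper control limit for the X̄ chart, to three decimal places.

32.790

X̄̄ = (32.0 + 31.7 + 31.2 + 31.1 + 31.3 + 31.2 + 32.3 + 31.4 + 31.4 + 31.9 + 32.0 + 31.5) / 12 = 379.0000 / 12 = 31.5833
R̄ = (0.9 + 2.4 + 2.2 + 3.7 + 1.5 + 2.3 + 0.3 + 2.7 + 1.9 + 2.6 + 1.9 + 2.7) / 12 = 25.1000 / 12 = 2.0917
UCL = X̄̄ + A₂·R̄ = 31.5833 + 0.577 × 2.0917 = 32.7902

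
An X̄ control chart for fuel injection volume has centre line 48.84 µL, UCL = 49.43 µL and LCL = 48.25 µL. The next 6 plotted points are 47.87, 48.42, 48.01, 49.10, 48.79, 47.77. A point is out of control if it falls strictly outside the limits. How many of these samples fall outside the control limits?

Compare each point to [48.25, 49.43]: sample 1 = 47.87 < LCL; sample 3 = 48.01 < LCL; sample 6 = 47.77 < LCL.

3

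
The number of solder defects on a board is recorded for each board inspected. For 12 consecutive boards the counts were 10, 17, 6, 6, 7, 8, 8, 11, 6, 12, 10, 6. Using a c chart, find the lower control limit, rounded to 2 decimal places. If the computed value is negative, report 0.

c̄ = (10 + 17 + 6 + 6 + 7 + 8 + 8 + 11 + 6 + 12 + 10 + 6) / 12 = 107 / 12 = 8.9167
LCL = c̄ − 3√c̄ = 8.9167 − 3 × 2.9861 = -0.0416 → 0 (cannot be negative)

0.00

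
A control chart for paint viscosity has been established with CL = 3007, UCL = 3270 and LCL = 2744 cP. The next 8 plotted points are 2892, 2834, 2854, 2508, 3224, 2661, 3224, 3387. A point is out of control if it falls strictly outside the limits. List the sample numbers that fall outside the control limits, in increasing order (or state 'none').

Compare each point to [2744, 3270]: sample 4 = 2508 < LCL; sample 6 = 2661 < LCL; sample 8 = 3387 > UCL.

4, 6, 8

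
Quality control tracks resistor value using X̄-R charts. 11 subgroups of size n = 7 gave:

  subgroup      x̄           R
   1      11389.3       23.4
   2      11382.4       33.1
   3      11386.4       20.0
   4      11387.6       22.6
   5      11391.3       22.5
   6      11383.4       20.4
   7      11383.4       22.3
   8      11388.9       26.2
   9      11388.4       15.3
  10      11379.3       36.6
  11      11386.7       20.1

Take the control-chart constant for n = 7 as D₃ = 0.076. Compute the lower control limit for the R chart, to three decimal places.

R̄ = (23.4 + 33.1 + 20.0 + 22.6 + 22.5 + 20.4 + 22.3 + 26.2 + 15.3 + 36.6 + 20.1) / 11 = 262.5000 / 11 = 23.8636
LCL_R = D₃·R̄ = 0.076 × 23.8636 = 1.8136

1.814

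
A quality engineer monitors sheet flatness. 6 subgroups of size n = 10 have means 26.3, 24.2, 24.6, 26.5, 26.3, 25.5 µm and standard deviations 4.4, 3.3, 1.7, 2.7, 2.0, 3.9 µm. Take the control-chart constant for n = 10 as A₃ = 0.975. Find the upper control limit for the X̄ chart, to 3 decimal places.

28.492

X̄̄ = (26.3 + 24.2 + 24.6 + 26.5 + 26.3 + 25.5) / 6 = 25.5667
s̄ = (4.4 + 3.3 + 1.7 + 2.7 + 2.0 + 3.9) / 6 = 3.0000
UCL = X̄̄ + A₃·s̄ = 25.5667 + 0.975 × 3.0000 = 28.4917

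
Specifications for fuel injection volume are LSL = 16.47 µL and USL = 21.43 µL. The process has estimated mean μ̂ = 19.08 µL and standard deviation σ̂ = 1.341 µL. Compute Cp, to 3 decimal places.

0.616

Cp = (USL − LSL) / (6σ̂) = (21.43 − 16.47) / (6 × 1.341) = 4.9600 / 8.0460 = 0.6165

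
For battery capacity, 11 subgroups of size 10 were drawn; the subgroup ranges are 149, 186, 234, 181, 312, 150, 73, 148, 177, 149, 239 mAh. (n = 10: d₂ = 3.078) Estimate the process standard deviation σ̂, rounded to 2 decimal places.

59.01

R̄ = (149 + 186 + 234 + 181 + 312 + 150 + 73 + 148 + 177 + 149 + 239) / 11 = 181.6364
σ̂ = R̄ / d₂ = 181.6364 / 3.078 = 59.0112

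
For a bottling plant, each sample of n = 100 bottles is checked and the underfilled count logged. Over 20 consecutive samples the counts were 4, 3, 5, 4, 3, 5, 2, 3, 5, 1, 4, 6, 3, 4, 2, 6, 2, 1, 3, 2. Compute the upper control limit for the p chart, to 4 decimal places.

p̄ = Σdᵢ / (k·n) = 68 / (20 × 100) = 0.03400
UCL = p̄ + 3·√(p̄(1−p̄)/n) = 0.03400 + 3 × √(0.03400×0.96600/100) = 0.03400 + 3 × 0.01812 = 0.08837

0.0884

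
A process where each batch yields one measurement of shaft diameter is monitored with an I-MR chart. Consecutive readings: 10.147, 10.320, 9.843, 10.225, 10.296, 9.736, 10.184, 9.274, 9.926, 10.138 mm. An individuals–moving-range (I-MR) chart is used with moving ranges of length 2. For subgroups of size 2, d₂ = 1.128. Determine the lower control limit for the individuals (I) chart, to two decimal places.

X̄ = (10.147 + 10.320 + 9.843 + 10.225 + 10.296 + 9.736 + 10.184 + 9.274 + 9.926 + 10.138) / 10 = 10.0089
Moving ranges: 0.173, 0.477, 0.382, 0.071, 0.560, 0.448, 0.910, 0.652, 0.212; M̄R̄ = 3.8850 / 9 = 0.4317
LCL = X̄ − 3·M̄R̄/d₂ = 10.0089 − 3 × 0.4317 / 1.128 = 8.8609

8.86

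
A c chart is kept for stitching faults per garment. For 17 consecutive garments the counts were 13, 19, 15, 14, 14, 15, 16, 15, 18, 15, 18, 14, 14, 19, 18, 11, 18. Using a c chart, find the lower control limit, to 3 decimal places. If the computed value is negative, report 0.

3.780

c̄ = (13 + 19 + 15 + 14 + 14 + 15 + 16 + 15 + 18 + 15 + 18 + 14 + 14 + 19 + 18 + 11 + 18) / 17 = 266 / 17 = 15.6471
LCL = c̄ − 3√c̄ = 15.6471 − 3 × 3.9556 = 3.7801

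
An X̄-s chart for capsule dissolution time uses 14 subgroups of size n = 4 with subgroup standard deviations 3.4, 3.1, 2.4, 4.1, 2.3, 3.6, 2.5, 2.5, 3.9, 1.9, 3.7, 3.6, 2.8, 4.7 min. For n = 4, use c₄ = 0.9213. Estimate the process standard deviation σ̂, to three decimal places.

s̄ = (3.4 + 3.1 + 2.4 + 4.1 + 2.3 + 3.6 + 2.5 + 2.5 + 3.9 + 1.9 + 3.7 + 3.6 + 2.8 + 4.7) / 14 = 3.1786
σ̂ = s̄ / c₄ = 3.1786 / 0.9213 = 3.4501

3.450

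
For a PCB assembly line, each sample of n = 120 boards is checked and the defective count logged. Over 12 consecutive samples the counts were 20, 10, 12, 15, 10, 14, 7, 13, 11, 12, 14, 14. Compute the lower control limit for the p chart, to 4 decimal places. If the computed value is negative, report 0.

p̄ = Σdᵢ / (k·n) = 152 / (12 × 120) = 0.10556
LCL = p̄ − 3·√(p̄(1−p̄)/n) = 0.10556 − 3 × 0.02805 = 0.02141

0.0214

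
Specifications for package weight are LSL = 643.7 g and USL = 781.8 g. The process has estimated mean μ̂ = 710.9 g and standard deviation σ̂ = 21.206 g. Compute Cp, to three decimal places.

Cp = (USL − LSL) / (6σ̂) = (781.8 − 643.7) / (6 × 21.206) = 138.1000 / 127.2360 = 1.0854

1.085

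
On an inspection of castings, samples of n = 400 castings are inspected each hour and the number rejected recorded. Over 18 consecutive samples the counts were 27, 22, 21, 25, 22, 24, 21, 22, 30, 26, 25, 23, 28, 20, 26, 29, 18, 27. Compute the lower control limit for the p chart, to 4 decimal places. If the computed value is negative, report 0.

p̄ = Σdᵢ / (k·n) = 436 / (18 × 400) = 0.06056
LCL = p̄ − 3·√(p̄(1−p̄)/n) = 0.06056 − 3 × 0.01193 = 0.02478

0.0248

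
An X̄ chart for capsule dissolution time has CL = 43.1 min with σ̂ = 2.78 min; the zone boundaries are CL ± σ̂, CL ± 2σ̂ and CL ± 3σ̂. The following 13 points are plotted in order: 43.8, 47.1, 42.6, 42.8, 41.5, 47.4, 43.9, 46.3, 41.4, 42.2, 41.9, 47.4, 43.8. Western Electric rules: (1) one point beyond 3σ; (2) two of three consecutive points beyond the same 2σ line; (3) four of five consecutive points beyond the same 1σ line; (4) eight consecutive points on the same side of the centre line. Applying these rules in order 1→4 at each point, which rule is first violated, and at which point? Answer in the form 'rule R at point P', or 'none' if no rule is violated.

Zone of each point (C = within 1σ̂, B = 1σ̂–2σ̂, A = 2σ̂–3σ̂, * = beyond 3σ̂; sign = side of CL): 1:+C, 2:+B, 3:-C, 4:-C, 5:-C, 6:+B, 7:+C, 8:+B, 9:-C, 10:-C, 11:-C, 12:+B, 13:+C
No rule fires across all 13 points.

none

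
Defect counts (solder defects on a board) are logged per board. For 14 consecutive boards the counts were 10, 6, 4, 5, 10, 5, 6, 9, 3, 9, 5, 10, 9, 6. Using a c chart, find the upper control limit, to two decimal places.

14.83

c̄ = (10 + 6 + 4 + 5 + 10 + 5 + 6 + 9 + 3 + 9 + 5 + 10 + 9 + 6) / 14 = 97 / 14 = 6.9286
UCL = c̄ + 3√c̄ = 6.9286 + 3 × √6.9286 = 6.9286 + 3 × 2.6322 = 14.8252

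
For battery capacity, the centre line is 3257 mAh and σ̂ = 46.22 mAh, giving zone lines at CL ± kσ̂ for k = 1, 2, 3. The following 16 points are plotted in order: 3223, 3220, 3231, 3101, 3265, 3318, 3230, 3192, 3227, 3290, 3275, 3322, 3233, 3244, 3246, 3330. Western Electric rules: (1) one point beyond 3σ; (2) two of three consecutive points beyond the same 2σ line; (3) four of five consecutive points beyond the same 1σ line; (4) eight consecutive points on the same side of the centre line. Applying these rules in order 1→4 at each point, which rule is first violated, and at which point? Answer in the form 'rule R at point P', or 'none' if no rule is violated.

Zone of each point (C = within 1σ̂, B = 1σ̂–2σ̂, A = 2σ̂–3σ̂, * = beyond 3σ̂; sign = side of CL): 1:-C, 2:-C, 3:-C, 4:-*, 5:+C, 6:+B, 7:-C, 8:-B, 9:-C, 10:+C, 11:+C, 12:+B, 13:-C, 14:-C, 15:-C, 16:+B
Rule 1 (one point beyond the 3σ limits) is satisfied at point 4.

rule 1 at point 4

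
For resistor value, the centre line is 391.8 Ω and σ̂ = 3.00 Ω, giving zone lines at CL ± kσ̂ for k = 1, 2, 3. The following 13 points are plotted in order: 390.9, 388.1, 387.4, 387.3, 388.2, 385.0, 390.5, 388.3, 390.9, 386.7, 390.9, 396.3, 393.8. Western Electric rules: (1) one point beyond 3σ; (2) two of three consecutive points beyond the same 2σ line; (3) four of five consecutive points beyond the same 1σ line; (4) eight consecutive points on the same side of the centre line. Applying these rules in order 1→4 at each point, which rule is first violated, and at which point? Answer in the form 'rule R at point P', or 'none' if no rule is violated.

rule 3 at point 5

Zone of each point (C = within 1σ̂, B = 1σ̂–2σ̂, A = 2σ̂–3σ̂, * = beyond 3σ̂; sign = side of CL): 1:-C, 2:-B, 3:-B, 4:-B, 5:-B, 6:-A, 7:-C, 8:-B, 9:-C, 10:-B, 11:-C, 12:+B, 13:+C
Rule 3 (four of five consecutive points beyond the same 1σ limit) is satisfied at point 5.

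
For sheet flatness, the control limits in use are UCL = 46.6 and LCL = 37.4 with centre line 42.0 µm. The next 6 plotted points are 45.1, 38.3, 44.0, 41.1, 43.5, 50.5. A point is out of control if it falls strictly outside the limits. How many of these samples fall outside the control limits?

1

Compare each point to [37.4, 46.6]: sample 6 = 50.5 > UCL.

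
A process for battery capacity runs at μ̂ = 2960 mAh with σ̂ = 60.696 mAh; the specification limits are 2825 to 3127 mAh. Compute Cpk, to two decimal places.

Cpu = (USL − μ̂) / (3σ̂) = (3127 − 2960) / (3 × 60.696) = 0.9171; Cpl = (μ̂ − LSL) / (3σ̂) = (2960 − 2825) / (3 × 60.696) = 0.7414; Cpk = min(Cpu, Cpl) = 0.7414

0.74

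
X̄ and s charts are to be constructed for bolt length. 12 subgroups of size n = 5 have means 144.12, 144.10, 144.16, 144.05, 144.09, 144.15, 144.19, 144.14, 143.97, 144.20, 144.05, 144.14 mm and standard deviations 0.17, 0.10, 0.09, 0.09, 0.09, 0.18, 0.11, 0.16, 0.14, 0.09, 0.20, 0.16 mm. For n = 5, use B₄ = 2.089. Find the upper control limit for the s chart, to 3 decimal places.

s̄ = (0.17 + 0.10 + 0.09 + 0.09 + 0.09 + 0.18 + 0.11 + 0.16 + 0.14 + 0.09 + 0.20 + 0.16) / 12 = 0.1317
UCL_s = B₄·s̄ = 2.089 × 0.1317 = 0.2751

0.275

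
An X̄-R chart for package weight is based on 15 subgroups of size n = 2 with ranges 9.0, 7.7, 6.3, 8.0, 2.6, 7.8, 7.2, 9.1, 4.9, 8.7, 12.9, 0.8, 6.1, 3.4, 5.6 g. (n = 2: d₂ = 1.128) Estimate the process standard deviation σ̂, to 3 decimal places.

5.916

R̄ = (9.0 + 7.7 + 6.3 + 8.0 + 2.6 + 7.8 + 7.2 + 9.1 + 4.9 + 8.7 + 12.9 + 0.8 + 6.1 + 3.4 + 5.6) / 15 = 6.6733
σ̂ = R̄ / d₂ = 6.6733 / 1.128 = 5.9161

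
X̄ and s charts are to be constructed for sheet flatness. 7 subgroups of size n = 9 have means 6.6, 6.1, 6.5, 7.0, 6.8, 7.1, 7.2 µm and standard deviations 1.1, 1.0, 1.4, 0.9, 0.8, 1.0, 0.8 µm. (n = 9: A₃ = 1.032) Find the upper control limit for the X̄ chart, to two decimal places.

7.79

X̄̄ = (6.6 + 6.1 + 6.5 + 7.0 + 6.8 + 7.1 + 7.2) / 7 = 6.7571
s̄ = (1.1 + 1.0 + 1.4 + 0.9 + 0.8 + 1.0 + 0.8) / 7 = 1.0000
UCL = X̄̄ + A₃·s̄ = 6.7571 + 1.032 × 1.0000 = 7.7891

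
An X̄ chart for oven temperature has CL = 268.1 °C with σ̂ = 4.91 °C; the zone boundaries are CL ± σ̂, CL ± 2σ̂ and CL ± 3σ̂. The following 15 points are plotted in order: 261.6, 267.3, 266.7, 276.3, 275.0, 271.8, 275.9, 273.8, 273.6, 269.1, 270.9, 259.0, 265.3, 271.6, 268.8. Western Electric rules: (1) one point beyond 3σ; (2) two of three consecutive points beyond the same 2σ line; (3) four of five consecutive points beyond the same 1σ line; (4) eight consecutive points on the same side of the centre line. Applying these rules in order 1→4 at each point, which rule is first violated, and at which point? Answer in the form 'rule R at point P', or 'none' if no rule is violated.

Zone of each point (C = within 1σ̂, B = 1σ̂–2σ̂, A = 2σ̂–3σ̂, * = beyond 3σ̂; sign = side of CL): 1:-B, 2:-C, 3:-C, 4:+B, 5:+B, 6:+C, 7:+B, 8:+B, 9:+B, 10:+C, 11:+C, 12:-B, 13:-C, 14:+C, 15:+C
Rule 3 (four of five consecutive points beyond the same 1σ limit) is satisfied at point 8.

rule 3 at point 8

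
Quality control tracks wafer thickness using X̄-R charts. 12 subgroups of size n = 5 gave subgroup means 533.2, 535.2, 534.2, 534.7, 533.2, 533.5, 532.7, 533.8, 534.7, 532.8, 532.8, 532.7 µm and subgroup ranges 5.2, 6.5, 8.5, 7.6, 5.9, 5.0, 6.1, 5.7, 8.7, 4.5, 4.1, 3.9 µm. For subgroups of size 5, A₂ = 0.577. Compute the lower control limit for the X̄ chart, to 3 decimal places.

X̄̄ = (533.2 + 535.2 + 534.2 + 534.7 + 533.2 + 533.5 + 532.7 + 533.8 + 534.7 + 532.8 + 532.8 + 532.7) / 12 = 6403.5000 / 12 = 533.6250
R̄ = (5.2 + 6.5 + 8.5 + 7.6 + 5.9 + 5.0 + 6.1 + 5.7 + 8.7 + 4.5 + 4.1 + 3.9) / 12 = 71.7000 / 12 = 5.9750
LCL = X̄̄ − A₂·R̄ = 533.6250 − 0.577 × 5.9750 = 530.1774

530.177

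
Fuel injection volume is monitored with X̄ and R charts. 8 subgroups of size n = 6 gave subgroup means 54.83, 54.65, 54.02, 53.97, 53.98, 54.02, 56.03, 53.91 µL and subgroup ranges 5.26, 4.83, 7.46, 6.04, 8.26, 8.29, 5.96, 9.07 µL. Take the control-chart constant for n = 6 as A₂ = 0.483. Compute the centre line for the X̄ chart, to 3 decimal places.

54.426

X̄̄ = (54.83 + 54.65 + 54.02 + 53.97 + 53.98 + 54.02 + 56.03 + 53.91) / 8 = 435.4100 / 8 = 54.4262
CL = X̄̄ = 54.4262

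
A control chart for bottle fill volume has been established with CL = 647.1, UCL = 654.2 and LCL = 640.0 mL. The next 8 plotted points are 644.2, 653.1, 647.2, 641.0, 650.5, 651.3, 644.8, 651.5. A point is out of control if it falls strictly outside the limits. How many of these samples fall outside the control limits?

0

All 8 points lie within [640.0, 654.2].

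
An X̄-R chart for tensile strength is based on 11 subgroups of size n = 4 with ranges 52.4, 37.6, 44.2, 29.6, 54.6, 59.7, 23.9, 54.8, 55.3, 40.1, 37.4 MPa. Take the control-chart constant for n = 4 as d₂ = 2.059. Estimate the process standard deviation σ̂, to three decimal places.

21.617

R̄ = (52.4 + 37.6 + 44.2 + 29.6 + 54.6 + 59.7 + 23.9 + 54.8 + 55.3 + 40.1 + 37.4) / 11 = 44.5091
σ̂ = R̄ / d₂ = 44.5091 / 2.059 = 21.6168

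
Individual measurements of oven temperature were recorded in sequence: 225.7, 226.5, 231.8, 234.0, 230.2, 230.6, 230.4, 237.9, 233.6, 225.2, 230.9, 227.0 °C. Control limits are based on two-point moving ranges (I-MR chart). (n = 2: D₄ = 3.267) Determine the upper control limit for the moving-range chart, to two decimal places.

Moving ranges: 0.8, 5.3, 2.2, 3.8, 0.4, 0.2, 7.5, 4.3, 8.4, 5.7, 3.9; M̄R̄ = 42.5000 / 11 = 3.8636
UCL_MR = D₄·M̄R̄ = 3.267 × 3.8636 = 12.6225

12.62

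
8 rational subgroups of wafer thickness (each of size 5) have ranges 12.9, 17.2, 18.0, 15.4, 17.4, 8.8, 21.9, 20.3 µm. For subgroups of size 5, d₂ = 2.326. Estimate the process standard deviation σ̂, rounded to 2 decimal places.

7.09

R̄ = (12.9 + 17.2 + 18.0 + 15.4 + 17.4 + 8.8 + 21.9 + 20.3) / 8 = 16.4875
σ̂ = R̄ / d₂ = 16.4875 / 2.326 = 7.0883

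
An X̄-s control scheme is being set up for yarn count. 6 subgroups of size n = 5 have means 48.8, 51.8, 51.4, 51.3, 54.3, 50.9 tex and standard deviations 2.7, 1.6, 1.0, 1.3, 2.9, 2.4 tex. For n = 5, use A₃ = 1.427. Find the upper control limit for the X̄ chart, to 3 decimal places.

54.247

X̄̄ = (48.8 + 51.8 + 51.4 + 51.3 + 54.3 + 50.9) / 6 = 51.4167
s̄ = (2.7 + 1.6 + 1.0 + 1.3 + 2.9 + 2.4) / 6 = 1.9833
UCL = X̄̄ + A₃·s̄ = 51.4167 + 1.427 × 1.9833 = 54.2469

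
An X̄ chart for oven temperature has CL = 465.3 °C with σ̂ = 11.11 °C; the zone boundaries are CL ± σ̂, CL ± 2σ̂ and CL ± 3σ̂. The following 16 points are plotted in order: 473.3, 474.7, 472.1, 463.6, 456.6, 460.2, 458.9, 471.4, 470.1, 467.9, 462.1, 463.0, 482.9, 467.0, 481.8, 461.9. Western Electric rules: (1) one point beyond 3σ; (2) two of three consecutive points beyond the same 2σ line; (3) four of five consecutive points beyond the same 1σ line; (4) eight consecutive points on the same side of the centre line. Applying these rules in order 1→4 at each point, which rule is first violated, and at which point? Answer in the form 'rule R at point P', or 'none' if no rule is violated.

Zone of each point (C = within 1σ̂, B = 1σ̂–2σ̂, A = 2σ̂–3σ̂, * = beyond 3σ̂; sign = side of CL): 1:+C, 2:+C, 3:+C, 4:-C, 5:-C, 6:-C, 7:-C, 8:+C, 9:+C, 10:+C, 11:-C, 12:-C, 13:+B, 14:+C, 15:+B, 16:-C
No rule fires across all 16 points.

none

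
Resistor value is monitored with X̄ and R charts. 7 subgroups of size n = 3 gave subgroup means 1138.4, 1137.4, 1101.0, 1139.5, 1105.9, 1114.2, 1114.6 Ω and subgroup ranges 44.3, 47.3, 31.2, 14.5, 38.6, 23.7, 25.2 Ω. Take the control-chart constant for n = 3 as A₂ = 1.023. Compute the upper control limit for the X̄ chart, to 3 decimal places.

1154.424

X̄̄ = (1138.4 + 1137.4 + 1101.0 + 1139.5 + 1105.9 + 1114.2 + 1114.6) / 7 = 7851.0000 / 7 = 1121.5714
R̄ = (44.3 + 47.3 + 31.2 + 14.5 + 38.6 + 23.7 + 25.2) / 7 = 224.8000 / 7 = 32.1143
UCL = X̄̄ + A₂·R̄ = 1121.5714 + 1.023 × 32.1143 = 1154.4243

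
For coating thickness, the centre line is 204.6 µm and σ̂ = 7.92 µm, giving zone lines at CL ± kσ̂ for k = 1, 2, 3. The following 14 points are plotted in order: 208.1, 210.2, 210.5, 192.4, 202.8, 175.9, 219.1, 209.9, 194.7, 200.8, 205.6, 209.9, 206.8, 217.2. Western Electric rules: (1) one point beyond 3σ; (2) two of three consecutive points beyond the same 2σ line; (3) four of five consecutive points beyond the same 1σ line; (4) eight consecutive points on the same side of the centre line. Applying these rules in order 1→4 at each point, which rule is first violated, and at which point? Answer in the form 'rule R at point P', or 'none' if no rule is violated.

Zone of each point (C = within 1σ̂, B = 1σ̂–2σ̂, A = 2σ̂–3σ̂, * = beyond 3σ̂; sign = side of CL): 1:+C, 2:+C, 3:+C, 4:-B, 5:-C, 6:-*, 7:+B, 8:+C, 9:-B, 10:-C, 11:+C, 12:+C, 13:+C, 14:+B
Rule 1 (one point beyond the 3σ limits) is satisfied at point 6.

rule 1 at point 6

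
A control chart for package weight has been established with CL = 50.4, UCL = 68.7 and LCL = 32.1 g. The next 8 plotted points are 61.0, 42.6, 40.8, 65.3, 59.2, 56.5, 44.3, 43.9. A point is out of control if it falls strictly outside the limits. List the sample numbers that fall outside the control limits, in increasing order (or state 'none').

none

All 8 points lie within [32.1, 68.7].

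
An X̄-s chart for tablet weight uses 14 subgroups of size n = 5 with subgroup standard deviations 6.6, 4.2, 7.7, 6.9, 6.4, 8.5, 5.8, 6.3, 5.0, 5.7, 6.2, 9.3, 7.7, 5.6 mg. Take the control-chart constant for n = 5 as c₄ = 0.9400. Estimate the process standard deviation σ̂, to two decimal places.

6.98

s̄ = (6.6 + 4.2 + 7.7 + 6.9 + 6.4 + 8.5 + 5.8 + 6.3 + 5.0 + 5.7 + 6.2 + 9.3 + 7.7 + 5.6) / 14 = 6.5643
σ̂ = s̄ / c₄ = 6.5643 / 0.9400 = 6.9833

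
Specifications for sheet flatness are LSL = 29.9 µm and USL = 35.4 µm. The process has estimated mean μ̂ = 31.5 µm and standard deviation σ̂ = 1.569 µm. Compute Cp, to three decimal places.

Cp = (USL − LSL) / (6σ̂) = (35.4 − 29.9) / (6 × 1.569) = 5.5000 / 9.4140 = 0.5842

0.584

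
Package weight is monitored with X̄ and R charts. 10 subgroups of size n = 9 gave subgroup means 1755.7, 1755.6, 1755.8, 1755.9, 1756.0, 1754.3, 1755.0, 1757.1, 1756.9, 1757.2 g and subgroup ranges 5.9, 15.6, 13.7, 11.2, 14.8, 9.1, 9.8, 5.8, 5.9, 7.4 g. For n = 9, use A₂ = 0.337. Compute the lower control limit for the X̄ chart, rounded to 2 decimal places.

X̄̄ = (1755.7 + 1755.6 + 1755.8 + 1755.9 + 1756.0 + 1754.3 + 1755.0 + 1757.1 + 1756.9 + 1757.2) / 10 = 17559.5000 / 10 = 1755.9500
R̄ = (5.9 + 15.6 + 13.7 + 11.2 + 14.8 + 9.1 + 9.8 + 5.8 + 5.9 + 7.4) / 10 = 99.2000 / 10 = 9.9200
LCL = X̄̄ − A₂·R̄ = 1755.9500 − 0.337 × 9.9200 = 1752.6070

1752.61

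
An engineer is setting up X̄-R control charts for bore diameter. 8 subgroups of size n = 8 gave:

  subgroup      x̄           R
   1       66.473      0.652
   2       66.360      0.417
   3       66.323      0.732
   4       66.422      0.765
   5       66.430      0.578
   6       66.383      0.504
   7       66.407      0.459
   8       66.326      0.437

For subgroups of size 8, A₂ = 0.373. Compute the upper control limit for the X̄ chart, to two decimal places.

66.60

X̄̄ = (66.473 + 66.360 + 66.323 + 66.422 + 66.430 + 66.383 + 66.407 + 66.326) / 8 = 531.1240 / 8 = 66.3905
R̄ = (0.652 + 0.417 + 0.732 + 0.765 + 0.578 + 0.504 + 0.459 + 0.437) / 8 = 4.5440 / 8 = 0.5680
UCL = X̄̄ + A₂·R̄ = 66.3905 + 0.373 × 0.5680 = 66.6024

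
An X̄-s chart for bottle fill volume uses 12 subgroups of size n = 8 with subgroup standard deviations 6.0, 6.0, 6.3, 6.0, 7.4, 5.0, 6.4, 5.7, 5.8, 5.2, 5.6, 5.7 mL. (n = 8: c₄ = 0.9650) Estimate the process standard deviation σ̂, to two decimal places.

6.14

s̄ = (6.0 + 6.0 + 6.3 + 6.0 + 7.4 + 5.0 + 6.4 + 5.7 + 5.8 + 5.2 + 5.6 + 5.7) / 12 = 5.9250
σ̂ = s̄ / c₄ = 5.9250 / 0.9650 = 6.1399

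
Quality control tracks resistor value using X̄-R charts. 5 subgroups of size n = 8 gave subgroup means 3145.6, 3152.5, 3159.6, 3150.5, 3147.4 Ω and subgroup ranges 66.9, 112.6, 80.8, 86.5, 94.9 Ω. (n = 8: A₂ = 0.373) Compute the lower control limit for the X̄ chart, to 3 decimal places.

X̄̄ = (3145.6 + 3152.5 + 3159.6 + 3150.5 + 3147.4) / 5 = 15755.6000 / 5 = 3151.1200
R̄ = (66.9 + 112.6 + 80.8 + 86.5 + 94.9) / 5 = 441.7000 / 5 = 88.3400
LCL = X̄̄ − A₂·R̄ = 3151.1200 − 0.373 × 88.3400 = 3118.1692

3118.169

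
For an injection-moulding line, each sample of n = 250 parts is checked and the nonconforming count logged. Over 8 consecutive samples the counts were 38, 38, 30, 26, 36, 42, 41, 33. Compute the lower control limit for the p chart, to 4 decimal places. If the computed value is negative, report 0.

p̄ = Σdᵢ / (k·n) = 284 / (8 × 250) = 0.14200
LCL = p̄ − 3·√(p̄(1−p̄)/n) = 0.14200 − 3 × 0.02208 = 0.07577

0.0758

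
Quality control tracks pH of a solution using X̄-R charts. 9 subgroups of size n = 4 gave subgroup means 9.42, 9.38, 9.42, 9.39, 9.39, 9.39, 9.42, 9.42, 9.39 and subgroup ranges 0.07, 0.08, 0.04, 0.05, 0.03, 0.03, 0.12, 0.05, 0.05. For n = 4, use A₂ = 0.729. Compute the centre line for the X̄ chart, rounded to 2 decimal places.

X̄̄ = (9.42 + 9.38 + 9.42 + 9.39 + 9.39 + 9.39 + 9.42 + 9.42 + 9.39) / 9 = 84.6200 / 9 = 9.4022
CL = X̄̄ = 9.4022

9.40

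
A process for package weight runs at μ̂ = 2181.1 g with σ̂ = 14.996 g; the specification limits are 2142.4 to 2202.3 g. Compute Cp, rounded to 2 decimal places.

Cp = (USL − LSL) / (6σ̂) = (2202.3 − 2142.4) / (6 × 14.996) = 59.9000 / 89.9760 = 0.6657

0.67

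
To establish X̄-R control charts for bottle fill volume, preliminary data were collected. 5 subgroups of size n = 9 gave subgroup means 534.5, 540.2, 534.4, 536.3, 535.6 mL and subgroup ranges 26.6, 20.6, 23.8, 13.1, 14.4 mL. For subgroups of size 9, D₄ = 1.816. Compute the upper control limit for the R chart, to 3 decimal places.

35.775

R̄ = (26.6 + 20.6 + 23.8 + 13.1 + 14.4) / 5 = 98.5000 / 5 = 19.7000
UCL_R = D₄·R̄ = 1.816 × 19.7000 = 35.7752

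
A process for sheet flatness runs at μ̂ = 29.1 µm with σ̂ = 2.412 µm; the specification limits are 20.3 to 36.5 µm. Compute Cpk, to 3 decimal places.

1.023

Cpu = (USL − μ̂) / (3σ̂) = (36.5 − 29.1) / (3 × 2.412) = 1.0227; Cpl = (μ̂ − LSL) / (3σ̂) = (29.1 − 20.3) / (3 × 2.412) = 1.2161; Cpk = min(Cpu, Cpl) = 1.0227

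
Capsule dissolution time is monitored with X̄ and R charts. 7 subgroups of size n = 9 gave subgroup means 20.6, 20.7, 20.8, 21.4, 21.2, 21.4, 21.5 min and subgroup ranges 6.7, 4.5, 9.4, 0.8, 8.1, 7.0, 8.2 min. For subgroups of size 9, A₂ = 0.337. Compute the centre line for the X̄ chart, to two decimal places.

21.09

X̄̄ = (20.6 + 20.7 + 20.8 + 21.4 + 21.2 + 21.4 + 21.5) / 7 = 147.6000 / 7 = 21.0857
CL = X̄̄ = 21.0857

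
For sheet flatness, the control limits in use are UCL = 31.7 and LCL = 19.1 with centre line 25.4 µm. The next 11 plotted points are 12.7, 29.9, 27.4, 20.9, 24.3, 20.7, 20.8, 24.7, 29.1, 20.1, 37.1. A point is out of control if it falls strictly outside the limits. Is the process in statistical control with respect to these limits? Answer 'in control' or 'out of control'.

Compare each point to [19.1, 31.7]: sample 1 = 12.7 < LCL; sample 11 = 37.1 > UCL.

out of control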